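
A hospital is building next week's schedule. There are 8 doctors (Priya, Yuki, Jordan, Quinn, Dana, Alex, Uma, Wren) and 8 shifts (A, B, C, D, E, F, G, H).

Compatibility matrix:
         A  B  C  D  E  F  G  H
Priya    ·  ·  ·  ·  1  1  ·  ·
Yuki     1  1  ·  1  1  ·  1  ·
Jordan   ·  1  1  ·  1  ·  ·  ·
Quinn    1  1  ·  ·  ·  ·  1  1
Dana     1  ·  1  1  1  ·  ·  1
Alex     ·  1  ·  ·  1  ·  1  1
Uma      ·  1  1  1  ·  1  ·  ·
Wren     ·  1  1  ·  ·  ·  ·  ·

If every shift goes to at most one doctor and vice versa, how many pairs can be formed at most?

8

A valid assignment of size 8: Priya–E, Yuki–A, Jordan–C, Quinn–H, Dana–D, Alex–G, Uma–F, Wren–B.
All 8 doctors are matched, so no larger matching exists.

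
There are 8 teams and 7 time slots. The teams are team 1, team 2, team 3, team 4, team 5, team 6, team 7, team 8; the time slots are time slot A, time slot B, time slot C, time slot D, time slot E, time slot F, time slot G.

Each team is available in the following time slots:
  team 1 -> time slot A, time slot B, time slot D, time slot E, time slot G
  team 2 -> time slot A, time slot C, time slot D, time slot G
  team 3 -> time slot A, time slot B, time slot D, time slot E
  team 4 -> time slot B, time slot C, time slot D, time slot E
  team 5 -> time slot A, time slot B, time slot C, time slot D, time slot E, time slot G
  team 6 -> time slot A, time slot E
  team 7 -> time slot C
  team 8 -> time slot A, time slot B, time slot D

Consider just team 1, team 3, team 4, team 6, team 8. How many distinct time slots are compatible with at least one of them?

The union of neighbours of {team 1, team 3, team 4, team 6, team 8} is {time slot A, time slot B, time slot C, time slot D, time slot E, time slot G}, which has 6 elements.
Since |N(S)| = 6 ≥ |S| = 5, Hall's condition holds for this subset.

6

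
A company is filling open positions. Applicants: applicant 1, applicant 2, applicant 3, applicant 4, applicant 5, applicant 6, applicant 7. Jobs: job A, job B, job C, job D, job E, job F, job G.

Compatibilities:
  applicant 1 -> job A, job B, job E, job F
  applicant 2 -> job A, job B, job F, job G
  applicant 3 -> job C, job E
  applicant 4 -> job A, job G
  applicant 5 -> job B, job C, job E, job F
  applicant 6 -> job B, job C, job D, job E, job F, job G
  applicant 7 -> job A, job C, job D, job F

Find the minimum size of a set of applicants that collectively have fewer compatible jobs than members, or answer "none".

none

A matching saturating every applicant exists, for instance applicant 1→job F, applicant 2→job B, applicant 3→job C, applicant 4→job G, applicant 5→job E, applicant 6→job D, applicant 7→job A.
By Hall's marriage theorem, this means |N(S)| ≥ |S| for every subset S, so no violating subset exists.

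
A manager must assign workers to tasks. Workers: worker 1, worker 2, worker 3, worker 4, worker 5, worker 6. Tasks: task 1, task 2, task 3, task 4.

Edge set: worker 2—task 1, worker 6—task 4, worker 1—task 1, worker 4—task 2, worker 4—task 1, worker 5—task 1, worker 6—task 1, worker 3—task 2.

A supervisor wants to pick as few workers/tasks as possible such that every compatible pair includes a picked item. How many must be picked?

3

{worker 6, task 1, task 2} is a vertex cover of size 3: every edge has an endpoint in this set.
No smaller cover exists because worker 1–task 1, worker 3–task 2, worker 6–task 4 is a matching of size 3, and a cover must include an endpoint of each of these disjoint edges (König's theorem).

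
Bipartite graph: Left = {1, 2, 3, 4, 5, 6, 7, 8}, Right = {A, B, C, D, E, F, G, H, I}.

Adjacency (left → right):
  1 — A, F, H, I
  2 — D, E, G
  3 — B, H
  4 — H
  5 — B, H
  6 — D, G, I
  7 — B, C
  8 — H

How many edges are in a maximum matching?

6

One maximum matching: 1-I, 2-E, 3-B, 4-H, 6-G, 7-C.
The set {3, 4, 5, 8} has only 2 neighbours ({B, H}), so by Hall's theorem at most 6 of the 8 left vertices can be matched.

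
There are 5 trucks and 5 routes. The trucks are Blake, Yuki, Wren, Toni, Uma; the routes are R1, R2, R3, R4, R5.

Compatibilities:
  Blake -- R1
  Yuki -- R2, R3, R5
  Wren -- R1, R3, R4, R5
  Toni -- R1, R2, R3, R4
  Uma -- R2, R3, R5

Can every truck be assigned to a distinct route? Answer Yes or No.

One maximum matching: Blake→R1, Yuki→R5, Wren→R4, Toni→R2, Uma→R3.
All 5 trucks are covered.

Yes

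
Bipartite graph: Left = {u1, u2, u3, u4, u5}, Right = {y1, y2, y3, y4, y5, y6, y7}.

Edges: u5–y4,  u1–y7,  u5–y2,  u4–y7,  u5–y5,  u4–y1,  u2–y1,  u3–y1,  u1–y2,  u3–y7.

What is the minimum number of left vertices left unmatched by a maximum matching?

1

One maximum matching: u1→y2, u2→y1, u3→y7, u5→y5.
The set {u2, u3, u4} has only 2 neighbours ({y1, y7}), so by Hall's theorem at most 4 of the 5 left vertices can be matched.
That matches 4 of the 5, leaving 1 unmatched; no matching can do better.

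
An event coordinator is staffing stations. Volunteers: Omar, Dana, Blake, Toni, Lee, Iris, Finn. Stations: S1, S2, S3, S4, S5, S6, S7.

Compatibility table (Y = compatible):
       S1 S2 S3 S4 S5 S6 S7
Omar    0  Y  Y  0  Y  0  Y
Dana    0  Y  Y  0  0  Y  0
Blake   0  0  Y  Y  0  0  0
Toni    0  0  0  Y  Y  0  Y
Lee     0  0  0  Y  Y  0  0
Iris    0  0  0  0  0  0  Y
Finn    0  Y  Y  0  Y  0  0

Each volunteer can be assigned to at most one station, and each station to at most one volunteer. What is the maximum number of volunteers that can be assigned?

A valid assignment of size 6: Omar–S2, Dana–S6, Blake–S3, Toni–S4, Lee–S5, Iris–S7.
The set {Omar, Blake, Toni, Lee, Iris, Finn} has only 5 neighbours ({S2, S3, S4, S5, S7}), so by Hall's theorem at most 6 of the 7 volunteers can be matched.

6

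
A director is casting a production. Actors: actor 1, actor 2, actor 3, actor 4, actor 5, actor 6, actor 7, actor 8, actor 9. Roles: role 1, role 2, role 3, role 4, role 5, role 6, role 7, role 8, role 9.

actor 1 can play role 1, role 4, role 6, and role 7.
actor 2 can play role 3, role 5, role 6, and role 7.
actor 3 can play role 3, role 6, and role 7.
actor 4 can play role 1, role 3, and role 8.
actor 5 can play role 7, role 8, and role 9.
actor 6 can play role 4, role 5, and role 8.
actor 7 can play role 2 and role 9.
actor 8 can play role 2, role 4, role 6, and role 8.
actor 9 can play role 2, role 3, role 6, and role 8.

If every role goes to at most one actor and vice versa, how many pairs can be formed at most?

For example, pair actor 1–role 6, actor 2–role 5, actor 3–role 3, actor 4–role 1, actor 5–role 7, actor 6–role 4, actor 7–role 9, actor 8–role 2, actor 9–role 8.
This saturates every actor, so 9 is the maximum.

9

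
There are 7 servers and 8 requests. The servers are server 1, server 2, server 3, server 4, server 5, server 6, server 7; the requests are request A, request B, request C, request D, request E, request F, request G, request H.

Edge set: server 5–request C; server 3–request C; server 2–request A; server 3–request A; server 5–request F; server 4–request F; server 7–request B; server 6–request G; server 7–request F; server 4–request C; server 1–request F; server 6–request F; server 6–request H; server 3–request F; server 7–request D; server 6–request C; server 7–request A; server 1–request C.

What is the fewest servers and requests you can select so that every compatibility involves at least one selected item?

The 5 edges server 1–request C, server 2–request A, server 3–request F, server 6–request H, server 7–request D form a matching, so any vertex cover needs at least 5 vertices (one per matched edge).
Conversely {server 6, server 7, request A, request C, request F} meets every edge and has exactly 5 vertices, so 5 is optimal.

5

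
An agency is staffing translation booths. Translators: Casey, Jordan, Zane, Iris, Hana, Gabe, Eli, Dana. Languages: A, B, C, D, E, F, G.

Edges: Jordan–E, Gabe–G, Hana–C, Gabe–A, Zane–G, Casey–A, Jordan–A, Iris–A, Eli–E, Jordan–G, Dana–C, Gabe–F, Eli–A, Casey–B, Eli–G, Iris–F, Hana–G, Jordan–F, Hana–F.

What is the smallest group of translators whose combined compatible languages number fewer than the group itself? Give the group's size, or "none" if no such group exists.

5

Take S = {Jordan, Zane, Iris, Gabe, Eli}. Its neighbourhood is {A, E, F, G}, so |N(S)| = 4 < |S| = 5.
Every subset of size less than 5 has at least as many neighbours as members, so 5 is the minimum.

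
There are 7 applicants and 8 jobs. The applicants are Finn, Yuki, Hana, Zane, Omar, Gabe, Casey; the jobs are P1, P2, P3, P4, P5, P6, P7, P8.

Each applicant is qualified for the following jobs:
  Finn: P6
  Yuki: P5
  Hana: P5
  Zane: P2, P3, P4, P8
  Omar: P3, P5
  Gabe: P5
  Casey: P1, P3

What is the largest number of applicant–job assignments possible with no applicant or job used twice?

5

For example, pair Finn→P6, Yuki→P5, Zane→P8, Omar→P3, Casey→P1.
The set {Yuki, Hana, Gabe} has only 1 neighbour ({P5}), so by Hall's theorem at most 5 of the 7 applicants can be matched.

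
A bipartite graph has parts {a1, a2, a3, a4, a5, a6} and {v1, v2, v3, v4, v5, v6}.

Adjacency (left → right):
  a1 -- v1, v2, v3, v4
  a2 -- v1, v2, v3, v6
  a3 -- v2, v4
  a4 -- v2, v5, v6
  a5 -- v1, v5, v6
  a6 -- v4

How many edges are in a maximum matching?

For example, pair a1–v3, a2–v1, a3–v2, a4–v5, a5–v6, a6–v4.
All 6 left vertices are matched, so no larger matching exists.

6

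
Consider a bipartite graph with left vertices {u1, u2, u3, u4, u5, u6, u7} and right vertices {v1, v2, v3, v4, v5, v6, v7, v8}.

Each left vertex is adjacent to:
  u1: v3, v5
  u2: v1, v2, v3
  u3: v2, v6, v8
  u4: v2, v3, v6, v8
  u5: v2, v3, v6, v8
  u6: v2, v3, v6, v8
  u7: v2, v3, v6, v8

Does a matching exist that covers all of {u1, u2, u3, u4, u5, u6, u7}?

No

The set {u3, u4, u5, u6, u7} has only 4 neighbours ({v2, v3, v6, v8}), so by Hall's theorem at most 6 of the 7 left vertices can be matched.
Hence no matching covers every left vertex.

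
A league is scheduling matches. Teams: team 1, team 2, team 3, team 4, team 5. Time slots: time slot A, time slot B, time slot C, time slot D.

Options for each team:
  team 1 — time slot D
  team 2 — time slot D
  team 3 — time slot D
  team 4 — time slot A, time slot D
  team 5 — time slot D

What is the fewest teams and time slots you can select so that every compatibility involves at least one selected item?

2

{team 4, time slot D} is a vertex cover of size 2: every edge has an endpoint in this set.
No smaller cover exists because team 1–time slot D, team 4–time slot A is a matching of size 2, and a cover must include an endpoint of each of these disjoint edges (König's theorem).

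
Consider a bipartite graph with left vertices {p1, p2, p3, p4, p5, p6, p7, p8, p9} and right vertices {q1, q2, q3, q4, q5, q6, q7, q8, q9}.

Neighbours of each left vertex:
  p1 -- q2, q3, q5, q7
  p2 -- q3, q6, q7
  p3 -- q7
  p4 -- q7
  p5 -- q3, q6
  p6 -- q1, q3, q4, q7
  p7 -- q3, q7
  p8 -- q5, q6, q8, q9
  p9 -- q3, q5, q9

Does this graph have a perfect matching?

The set {p2, p3, p4, p5, p7} has only 3 neighbours ({q3, q6, q7}), so by Hall's theorem at most 7 of the 9 left vertices can be matched.
Hence no matching covers every left vertex.

No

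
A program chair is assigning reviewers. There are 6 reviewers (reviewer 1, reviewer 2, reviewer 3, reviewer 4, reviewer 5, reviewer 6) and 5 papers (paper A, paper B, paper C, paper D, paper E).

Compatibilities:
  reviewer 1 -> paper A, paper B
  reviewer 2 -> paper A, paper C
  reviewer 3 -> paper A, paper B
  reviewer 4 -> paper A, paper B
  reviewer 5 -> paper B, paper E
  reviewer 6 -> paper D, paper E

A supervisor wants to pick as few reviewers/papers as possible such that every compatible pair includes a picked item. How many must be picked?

5

The 5 edges reviewer 1–paper A, reviewer 2–paper C, reviewer 3–paper B, reviewer 5–paper E, reviewer 6–paper D form a matching, so any vertex cover needs at least 5 vertices (one per matched edge).
Conversely {reviewer 2, reviewer 5, reviewer 6, paper A, paper B} meets every edge and has exactly 5 vertices, so 5 is optimal.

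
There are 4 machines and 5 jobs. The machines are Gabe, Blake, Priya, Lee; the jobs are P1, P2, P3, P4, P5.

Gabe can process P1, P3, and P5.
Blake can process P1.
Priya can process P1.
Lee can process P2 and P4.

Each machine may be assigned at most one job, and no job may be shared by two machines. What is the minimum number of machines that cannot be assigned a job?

1

For example, pair Gabe→P5, Blake→P1, Lee→P4.
The set {Blake, Priya} has only 1 neighbour ({P1}), so by Hall's theorem at most 3 of the 4 machines can be matched.
That matches 3 of the 4, leaving 1 unmatched; no matching can do better.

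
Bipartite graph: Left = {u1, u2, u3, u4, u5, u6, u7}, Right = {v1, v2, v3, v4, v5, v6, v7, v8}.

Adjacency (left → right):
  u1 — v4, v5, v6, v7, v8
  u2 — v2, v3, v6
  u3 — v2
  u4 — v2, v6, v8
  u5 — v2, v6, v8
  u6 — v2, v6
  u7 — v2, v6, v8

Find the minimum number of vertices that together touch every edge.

{u1, u2, v2, v6, v8} is a vertex cover of size 5: every edge has an endpoint in this set.
No smaller cover exists because u1–v5, u2–v3, u3–v2, u4–v8, u5–v6 is a matching of size 5, and a cover must include an endpoint of each of these disjoint edges (König's theorem).

5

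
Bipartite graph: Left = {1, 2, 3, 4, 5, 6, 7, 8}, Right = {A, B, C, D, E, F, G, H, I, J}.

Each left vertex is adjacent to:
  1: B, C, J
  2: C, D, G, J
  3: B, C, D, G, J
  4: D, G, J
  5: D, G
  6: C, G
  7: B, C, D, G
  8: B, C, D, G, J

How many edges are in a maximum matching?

One maximum matching: 1→B, 2→C, 3→J, 4→D, 5→G.
The set {1, 2, 3, 4, 5, 6, 7, 8} has only 5 neighbours ({B, C, D, G, J}), so by Hall's theorem at most 5 of the 8 left vertices can be matched.

5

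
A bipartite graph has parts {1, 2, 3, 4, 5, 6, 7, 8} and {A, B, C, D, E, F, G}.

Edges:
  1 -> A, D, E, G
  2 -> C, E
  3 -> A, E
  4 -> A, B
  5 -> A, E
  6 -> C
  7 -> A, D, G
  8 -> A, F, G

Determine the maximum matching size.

7

A valid assignment of size 7: 1→D, 2→C, 3→A, 4→B, 5→E, 7→G, 8→F.
The set {2, 3, 5, 6} has only 3 neighbours ({A, C, E}), so by Hall's theorem at most 7 of the 8 left vertices can be matched.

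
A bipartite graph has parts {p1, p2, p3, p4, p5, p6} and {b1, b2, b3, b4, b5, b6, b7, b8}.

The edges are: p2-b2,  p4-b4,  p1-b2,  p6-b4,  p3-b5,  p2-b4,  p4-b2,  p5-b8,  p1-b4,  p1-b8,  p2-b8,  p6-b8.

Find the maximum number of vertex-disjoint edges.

4

For example, pair p1→b8, p2→b2, p3→b5, p4→b4.
The set {p1, p2, p4, p5, p6} has only 3 neighbours ({b2, b4, b8}), so by Hall's theorem at most 4 of the 6 left vertices can be matched.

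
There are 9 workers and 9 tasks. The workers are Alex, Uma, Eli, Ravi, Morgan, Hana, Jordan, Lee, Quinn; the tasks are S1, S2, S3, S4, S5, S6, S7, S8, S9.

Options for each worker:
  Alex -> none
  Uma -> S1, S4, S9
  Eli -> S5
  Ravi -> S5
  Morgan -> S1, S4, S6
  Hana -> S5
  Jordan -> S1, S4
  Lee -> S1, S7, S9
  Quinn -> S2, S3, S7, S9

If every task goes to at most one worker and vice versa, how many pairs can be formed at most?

A valid assignment of size 6: Uma→S9, Eli→S5, Morgan→S6, Jordan→S4, Lee→S7, Quinn→S2.
The set {Alex, Eli, Ravi, Hana} has only 1 neighbour ({S5}), so by Hall's theorem at most 6 of the 9 workers can be matched.

6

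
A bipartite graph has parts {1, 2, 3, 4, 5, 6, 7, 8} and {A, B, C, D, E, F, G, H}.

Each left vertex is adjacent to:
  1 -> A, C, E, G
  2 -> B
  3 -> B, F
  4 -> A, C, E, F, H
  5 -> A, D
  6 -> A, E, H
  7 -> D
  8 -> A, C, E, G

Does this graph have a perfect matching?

Yes

A valid assignment of size 8: 1–G, 2–B, 3–F, 4–C, 5–A, 6–H, 7–D, 8–E.
All 8 left vertices are covered.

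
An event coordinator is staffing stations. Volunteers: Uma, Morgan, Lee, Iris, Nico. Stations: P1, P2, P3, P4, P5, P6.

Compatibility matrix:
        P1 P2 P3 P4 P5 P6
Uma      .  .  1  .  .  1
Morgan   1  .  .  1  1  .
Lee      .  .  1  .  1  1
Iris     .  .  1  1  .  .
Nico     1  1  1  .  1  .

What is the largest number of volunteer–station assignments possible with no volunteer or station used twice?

A valid assignment of size 5: Uma-P3, Morgan-P5, Lee-P6, Iris-P4, Nico-P1.
All 5 volunteers are matched, so no larger matching exists.

5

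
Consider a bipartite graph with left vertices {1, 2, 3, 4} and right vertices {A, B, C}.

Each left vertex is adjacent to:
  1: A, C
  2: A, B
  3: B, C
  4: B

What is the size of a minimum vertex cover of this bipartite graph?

3

{A, B, C} is a vertex cover of size 3: every edge has an endpoint in this set.
No smaller cover exists because 1–C, 2–A, 3–B is a matching of size 3, and a cover must include an endpoint of each of these disjoint edges (König's theorem).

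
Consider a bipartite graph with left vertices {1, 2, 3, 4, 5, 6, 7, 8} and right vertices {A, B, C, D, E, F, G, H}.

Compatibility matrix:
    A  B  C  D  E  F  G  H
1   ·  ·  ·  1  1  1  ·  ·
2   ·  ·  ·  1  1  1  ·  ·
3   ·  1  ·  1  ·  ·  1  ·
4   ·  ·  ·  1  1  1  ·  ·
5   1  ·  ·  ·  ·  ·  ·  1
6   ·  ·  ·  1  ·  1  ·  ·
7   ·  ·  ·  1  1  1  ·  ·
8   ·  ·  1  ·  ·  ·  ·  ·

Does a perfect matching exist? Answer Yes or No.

No

The set {1, 2, 4, 6, 7} has only 3 neighbours ({D, E, F}), so by Hall's theorem at most 6 of the 8 left vertices can be matched.
Hence no matching covers every left vertex.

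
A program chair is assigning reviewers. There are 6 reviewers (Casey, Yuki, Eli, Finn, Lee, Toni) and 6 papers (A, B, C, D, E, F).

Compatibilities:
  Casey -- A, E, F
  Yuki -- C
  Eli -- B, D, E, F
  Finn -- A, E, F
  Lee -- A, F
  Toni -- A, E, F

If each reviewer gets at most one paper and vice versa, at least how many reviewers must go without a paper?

1

A valid assignment of size 5: Casey→E, Yuki→C, Eli→B, Finn→A, Lee→F.
The set {Casey, Finn, Lee, Toni} has only 3 neighbours ({A, E, F}), so by Hall's theorem at most 5 of the 6 reviewers can be matched.
That matches 5 of the 6, leaving 1 unmatched; no matching can do better.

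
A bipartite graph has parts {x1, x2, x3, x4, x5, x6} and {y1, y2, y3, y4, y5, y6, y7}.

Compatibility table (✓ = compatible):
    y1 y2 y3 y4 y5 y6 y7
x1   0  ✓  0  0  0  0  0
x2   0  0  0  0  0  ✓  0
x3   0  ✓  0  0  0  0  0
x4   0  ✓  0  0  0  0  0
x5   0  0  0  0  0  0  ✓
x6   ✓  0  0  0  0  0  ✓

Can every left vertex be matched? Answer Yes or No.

No

The set {x1, x3, x4} has only 1 neighbour ({y2}), so by Hall's theorem at most 4 of the 6 left vertices can be matched.
Hence no matching covers every left vertex.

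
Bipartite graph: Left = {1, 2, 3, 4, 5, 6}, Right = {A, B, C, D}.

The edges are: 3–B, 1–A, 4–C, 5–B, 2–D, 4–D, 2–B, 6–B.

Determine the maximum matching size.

4

One maximum matching: 1→A, 2→D, 3→B, 4→C.
The set {3, 5, 6} has only 1 neighbour ({B}), so by Hall's theorem at most 4 of the 6 left vertices can be matched.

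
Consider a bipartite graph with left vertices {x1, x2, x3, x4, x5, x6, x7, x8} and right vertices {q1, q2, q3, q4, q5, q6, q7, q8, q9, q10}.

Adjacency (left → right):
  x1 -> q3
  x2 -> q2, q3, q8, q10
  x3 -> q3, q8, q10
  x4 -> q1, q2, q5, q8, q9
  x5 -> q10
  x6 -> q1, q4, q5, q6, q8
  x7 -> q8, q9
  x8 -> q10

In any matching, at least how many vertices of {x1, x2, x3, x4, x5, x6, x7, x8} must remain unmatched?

1

One maximum matching: x1-q3, x2-q2, x3-q8, x4-q1, x5-q10, x6-q6, x7-q9.
The set {x5, x8} has only 1 neighbour ({q10}), so by Hall's theorem at most 7 of the 8 left vertices can be matched.
That matches 7 of the 8, leaving 1 unmatched; no matching can do better.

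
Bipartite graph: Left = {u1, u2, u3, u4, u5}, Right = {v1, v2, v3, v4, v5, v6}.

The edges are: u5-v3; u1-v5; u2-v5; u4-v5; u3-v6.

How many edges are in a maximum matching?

3

For example, pair u1→v5, u3→v6, u5→v3.
The set {u1, u2, u4} has only 1 neighbour ({v5}), so by Hall's theorem at most 3 of the 5 left vertices can be matched.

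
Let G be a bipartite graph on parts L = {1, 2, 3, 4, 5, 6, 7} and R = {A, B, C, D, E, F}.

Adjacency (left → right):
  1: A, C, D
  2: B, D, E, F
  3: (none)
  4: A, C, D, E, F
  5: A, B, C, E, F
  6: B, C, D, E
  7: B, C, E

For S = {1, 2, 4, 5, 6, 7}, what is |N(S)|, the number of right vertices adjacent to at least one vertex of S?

The union of neighbours of {1, 2, 4, 5, 6, 7} is {A, B, C, D, E, F}, which has 6 elements.
Since |N(S)| = 6 ≥ |S| = 6, Hall's condition holds for this subset.

6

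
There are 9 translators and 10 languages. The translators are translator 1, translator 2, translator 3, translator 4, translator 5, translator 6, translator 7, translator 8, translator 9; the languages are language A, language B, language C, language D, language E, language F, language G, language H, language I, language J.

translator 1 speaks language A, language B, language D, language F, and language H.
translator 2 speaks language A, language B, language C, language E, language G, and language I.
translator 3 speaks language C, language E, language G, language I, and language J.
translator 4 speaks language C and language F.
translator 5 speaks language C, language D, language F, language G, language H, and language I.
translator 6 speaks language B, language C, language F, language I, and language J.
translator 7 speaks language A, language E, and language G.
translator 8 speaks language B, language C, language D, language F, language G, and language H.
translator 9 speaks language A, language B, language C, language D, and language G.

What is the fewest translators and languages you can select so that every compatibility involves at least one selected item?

9

The 9 edges translator 1–language F, translator 2–language G, translator 3–language J, translator 4–language C, translator 5–language H, translator 6–language I, translator 7–language A, translator 8–language B, translator 9–language D form a matching, so any vertex cover needs at least 9 vertices (one per matched edge).
Conversely {translator 1, translator 2, translator 3, translator 4, translator 5, translator 6, translator 7, translator 8, translator 9} meets every edge and has exactly 9 vertices, so 9 is optimal.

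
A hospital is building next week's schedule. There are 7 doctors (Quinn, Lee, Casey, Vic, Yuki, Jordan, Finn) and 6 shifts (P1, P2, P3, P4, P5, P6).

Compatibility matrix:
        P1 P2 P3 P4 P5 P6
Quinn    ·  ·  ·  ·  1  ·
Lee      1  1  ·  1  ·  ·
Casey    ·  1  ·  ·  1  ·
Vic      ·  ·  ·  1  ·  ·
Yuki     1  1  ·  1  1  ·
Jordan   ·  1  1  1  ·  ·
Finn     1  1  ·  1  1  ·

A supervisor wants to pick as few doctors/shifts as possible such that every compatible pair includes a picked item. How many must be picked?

A maximum matching has 5 edges (e.g. Quinn–P5, Lee–P1, Casey–P2, Vic–P4, Jordan–P3).
By König's theorem the minimum vertex cover has the same size. One such cover is {Jordan, P1, P2, P4, P5}.

5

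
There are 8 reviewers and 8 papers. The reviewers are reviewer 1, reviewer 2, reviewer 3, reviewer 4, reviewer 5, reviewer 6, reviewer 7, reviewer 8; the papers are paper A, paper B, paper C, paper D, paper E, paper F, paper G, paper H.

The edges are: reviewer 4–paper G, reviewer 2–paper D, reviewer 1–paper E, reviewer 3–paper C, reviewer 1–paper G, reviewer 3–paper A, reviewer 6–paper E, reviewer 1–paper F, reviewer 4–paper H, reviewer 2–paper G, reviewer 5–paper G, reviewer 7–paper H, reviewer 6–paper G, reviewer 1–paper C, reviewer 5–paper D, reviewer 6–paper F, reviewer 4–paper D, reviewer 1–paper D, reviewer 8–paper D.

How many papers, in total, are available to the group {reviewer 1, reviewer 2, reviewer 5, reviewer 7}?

The union of neighbours of {reviewer 1, reviewer 2, reviewer 5, reviewer 7} is {paper C, paper D, paper E, paper F, paper G, paper H}, which has 6 elements.
Since |N(S)| = 6 ≥ |S| = 4, Hall's condition holds for this subset.

6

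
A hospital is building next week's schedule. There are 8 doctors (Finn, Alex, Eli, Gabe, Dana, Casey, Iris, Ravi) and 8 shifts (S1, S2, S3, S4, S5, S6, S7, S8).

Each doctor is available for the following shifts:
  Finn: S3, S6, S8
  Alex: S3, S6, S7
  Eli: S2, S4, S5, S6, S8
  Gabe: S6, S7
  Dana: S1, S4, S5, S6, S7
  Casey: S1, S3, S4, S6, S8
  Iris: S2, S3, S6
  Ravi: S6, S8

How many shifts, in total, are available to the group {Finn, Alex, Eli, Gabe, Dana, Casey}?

The union of neighbours of {Finn, Alex, Eli, Gabe, Dana, Casey} is {S1, S2, S3, S4, S5, S6, S7, S8}, which has 8 elements.
Since |N(S)| = 8 ≥ |S| = 6, Hall's condition holds for this subset.

8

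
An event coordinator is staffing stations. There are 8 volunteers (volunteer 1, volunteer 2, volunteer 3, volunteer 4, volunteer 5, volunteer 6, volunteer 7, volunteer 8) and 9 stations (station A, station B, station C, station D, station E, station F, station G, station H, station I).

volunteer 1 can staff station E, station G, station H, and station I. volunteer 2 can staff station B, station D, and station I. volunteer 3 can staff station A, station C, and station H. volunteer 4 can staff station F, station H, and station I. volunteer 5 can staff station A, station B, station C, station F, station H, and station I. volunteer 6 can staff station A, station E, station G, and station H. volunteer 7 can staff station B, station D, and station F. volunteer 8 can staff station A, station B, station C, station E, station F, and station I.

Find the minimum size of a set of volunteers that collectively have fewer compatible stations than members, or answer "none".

none

A matching saturating every volunteer exists, for instance volunteer 1→station E, volunteer 2→station I, volunteer 3→station A, volunteer 4→station H, volunteer 5→station F, volunteer 6→station G, volunteer 7→station D, volunteer 8→station B.
By Hall's marriage theorem, this means |N(S)| ≥ |S| for every subset S, so no violating subset exists.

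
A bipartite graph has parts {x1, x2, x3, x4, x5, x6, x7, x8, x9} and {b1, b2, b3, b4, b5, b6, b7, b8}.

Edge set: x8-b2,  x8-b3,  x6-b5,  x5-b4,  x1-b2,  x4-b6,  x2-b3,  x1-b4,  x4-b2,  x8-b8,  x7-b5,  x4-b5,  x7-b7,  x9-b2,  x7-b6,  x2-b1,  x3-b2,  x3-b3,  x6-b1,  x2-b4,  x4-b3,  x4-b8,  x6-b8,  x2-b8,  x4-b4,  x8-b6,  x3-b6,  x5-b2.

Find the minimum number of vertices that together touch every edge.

The 8 edges x1–b2, x2–b1, x3–b6, x4–b5, x5–b4, x6–b8, x7–b7, x8–b3 form a matching, so any vertex cover needs at least 8 vertices (one per matched edge).
Conversely {x2, x3, x4, x6, x7, x8, b2, b4} meets every edge and has exactly 8 vertices, so 8 is optimal.

8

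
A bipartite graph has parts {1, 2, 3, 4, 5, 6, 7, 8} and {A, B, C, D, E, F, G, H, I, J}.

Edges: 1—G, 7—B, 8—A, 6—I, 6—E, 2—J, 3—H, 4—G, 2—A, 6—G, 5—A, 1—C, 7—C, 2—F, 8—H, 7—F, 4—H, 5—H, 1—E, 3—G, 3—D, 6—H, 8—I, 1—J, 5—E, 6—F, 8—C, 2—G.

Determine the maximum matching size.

One maximum matching: 1→J, 2→G, 3→D, 4→H, 5→E, 6→F, 7→B, 8→A.
This saturates every left vertex, so 8 is the maximum.

8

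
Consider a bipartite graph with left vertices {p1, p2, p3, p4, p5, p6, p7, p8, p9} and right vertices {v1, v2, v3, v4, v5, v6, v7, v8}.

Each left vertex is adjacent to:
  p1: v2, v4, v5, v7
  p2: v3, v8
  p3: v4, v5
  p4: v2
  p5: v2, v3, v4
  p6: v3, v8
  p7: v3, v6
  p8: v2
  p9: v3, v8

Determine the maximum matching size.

7

One maximum matching: p1→v7, p2→v8, p3→v5, p4→v2, p5→v4, p6→v3, p7→v6.
The set {p2, p4, p6, p8, p9} has only 3 neighbours ({v2, v3, v8}), so by Hall's theorem at most 7 of the 9 left vertices can be matched.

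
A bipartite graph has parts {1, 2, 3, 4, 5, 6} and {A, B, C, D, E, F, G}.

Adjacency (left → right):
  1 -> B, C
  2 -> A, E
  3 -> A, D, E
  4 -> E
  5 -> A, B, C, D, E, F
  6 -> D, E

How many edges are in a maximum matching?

One maximum matching: 1→C, 2→A, 3→D, 4→E, 5→B.
The set {2, 3, 4, 6} has only 3 neighbours ({A, D, E}), so by Hall's theorem at most 5 of the 6 left vertices can be matched.

5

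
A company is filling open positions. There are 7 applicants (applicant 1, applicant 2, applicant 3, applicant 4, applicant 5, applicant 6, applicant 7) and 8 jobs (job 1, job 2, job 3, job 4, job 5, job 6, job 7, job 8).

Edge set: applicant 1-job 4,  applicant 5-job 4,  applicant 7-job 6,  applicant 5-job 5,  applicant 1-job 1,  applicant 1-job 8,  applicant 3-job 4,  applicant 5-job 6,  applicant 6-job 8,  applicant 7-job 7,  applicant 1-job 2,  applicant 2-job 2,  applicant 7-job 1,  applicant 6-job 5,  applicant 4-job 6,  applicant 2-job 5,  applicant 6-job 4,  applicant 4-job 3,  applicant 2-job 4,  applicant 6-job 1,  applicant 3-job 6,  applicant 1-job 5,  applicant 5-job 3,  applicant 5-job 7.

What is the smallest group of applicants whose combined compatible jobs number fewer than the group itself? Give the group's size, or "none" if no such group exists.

none

A matching saturating every applicant exists, for instance applicant 1→job 5, applicant 2→job 2, applicant 3→job 4, applicant 4→job 3, applicant 5→job 7, applicant 6→job 1, applicant 7→job 6.
By Hall's marriage theorem, this means |N(S)| ≥ |S| for every subset S, so no violating subset exists.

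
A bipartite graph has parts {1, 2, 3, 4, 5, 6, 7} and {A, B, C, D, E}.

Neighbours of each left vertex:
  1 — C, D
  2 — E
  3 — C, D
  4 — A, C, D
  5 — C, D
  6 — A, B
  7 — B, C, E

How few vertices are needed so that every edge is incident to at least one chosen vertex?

5

A maximum matching has 5 edges (e.g. 1–D, 2–E, 3–C, 4–A, 6–B).
By König's theorem the minimum vertex cover has the same size. One such cover is {A, B, C, D, E}.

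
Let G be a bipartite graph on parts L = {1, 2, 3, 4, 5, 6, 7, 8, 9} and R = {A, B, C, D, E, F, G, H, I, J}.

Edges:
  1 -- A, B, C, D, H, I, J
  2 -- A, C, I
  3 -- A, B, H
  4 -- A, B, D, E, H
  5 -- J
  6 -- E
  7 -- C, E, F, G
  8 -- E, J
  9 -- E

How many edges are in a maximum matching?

A valid assignment of size 7: 1–H, 2–I, 3–B, 4–A, 5–J, 6–E, 7–C.
The set {5, 6, 8, 9} has only 2 neighbours ({E, J}), so by Hall's theorem at most 7 of the 9 left vertices can be matched.

7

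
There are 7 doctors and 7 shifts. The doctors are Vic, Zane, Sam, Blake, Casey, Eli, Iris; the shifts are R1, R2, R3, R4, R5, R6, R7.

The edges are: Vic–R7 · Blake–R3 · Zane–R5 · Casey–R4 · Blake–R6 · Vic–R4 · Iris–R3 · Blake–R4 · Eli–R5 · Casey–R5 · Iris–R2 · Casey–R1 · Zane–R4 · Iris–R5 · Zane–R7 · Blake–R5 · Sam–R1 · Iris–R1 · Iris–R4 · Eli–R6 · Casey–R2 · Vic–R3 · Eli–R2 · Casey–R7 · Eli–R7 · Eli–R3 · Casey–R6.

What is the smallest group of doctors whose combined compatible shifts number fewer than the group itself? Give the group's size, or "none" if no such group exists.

A matching saturating every doctor exists, for instance Vic→R7, Zane→R5, Sam→R1, Blake→R4, Casey→R2, Eli→R6, Iris→R3.
By Hall's marriage theorem, this means |N(S)| ≥ |S| for every subset S, so no violating subset exists.

none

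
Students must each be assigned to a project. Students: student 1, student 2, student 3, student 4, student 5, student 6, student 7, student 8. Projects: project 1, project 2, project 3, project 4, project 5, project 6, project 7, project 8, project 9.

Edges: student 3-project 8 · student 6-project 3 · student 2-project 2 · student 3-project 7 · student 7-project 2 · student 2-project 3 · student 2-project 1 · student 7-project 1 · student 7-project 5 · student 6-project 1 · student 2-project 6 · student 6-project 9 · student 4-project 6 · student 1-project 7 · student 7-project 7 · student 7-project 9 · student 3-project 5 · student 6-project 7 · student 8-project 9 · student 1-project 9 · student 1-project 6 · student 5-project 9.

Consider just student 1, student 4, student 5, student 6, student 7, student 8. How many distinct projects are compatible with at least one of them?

The union of neighbours of {student 1, student 4, student 5, student 6, student 7, student 8} is {project 1, project 2, project 3, project 5, project 6, project 7, project 9}, which has 7 elements.
Since |N(S)| = 7 ≥ |S| = 6, Hall's condition holds for this subset.

7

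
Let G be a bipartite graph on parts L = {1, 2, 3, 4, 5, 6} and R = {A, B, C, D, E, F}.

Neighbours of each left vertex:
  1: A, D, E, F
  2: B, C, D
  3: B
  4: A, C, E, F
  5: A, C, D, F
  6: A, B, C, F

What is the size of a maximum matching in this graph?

6

One maximum matching: 1→E, 2→D, 3→B, 4→A, 5→C, 6→F.
All 6 left vertices are matched, so no larger matching exists.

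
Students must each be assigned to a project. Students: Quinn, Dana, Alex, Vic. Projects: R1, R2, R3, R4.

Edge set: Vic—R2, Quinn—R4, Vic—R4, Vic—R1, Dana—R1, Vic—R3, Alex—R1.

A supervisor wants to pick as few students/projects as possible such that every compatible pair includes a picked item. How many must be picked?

A maximum matching has 3 edges (e.g. Quinn–R4, Dana–R1, Vic–R3).
By König's theorem the minimum vertex cover has the same size. One such cover is {Quinn, Vic, R1}.

3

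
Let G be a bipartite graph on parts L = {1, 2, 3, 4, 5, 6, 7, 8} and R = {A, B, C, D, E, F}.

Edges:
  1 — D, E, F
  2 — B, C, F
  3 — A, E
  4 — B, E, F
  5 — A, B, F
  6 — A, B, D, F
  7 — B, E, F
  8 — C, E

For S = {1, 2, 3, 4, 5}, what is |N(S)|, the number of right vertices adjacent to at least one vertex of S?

The union of neighbours of {1, 2, 3, 4, 5} is {A, B, C, D, E, F}, which has 6 elements.
Since |N(S)| = 6 ≥ |S| = 5, Hall's condition holds for this subset.

6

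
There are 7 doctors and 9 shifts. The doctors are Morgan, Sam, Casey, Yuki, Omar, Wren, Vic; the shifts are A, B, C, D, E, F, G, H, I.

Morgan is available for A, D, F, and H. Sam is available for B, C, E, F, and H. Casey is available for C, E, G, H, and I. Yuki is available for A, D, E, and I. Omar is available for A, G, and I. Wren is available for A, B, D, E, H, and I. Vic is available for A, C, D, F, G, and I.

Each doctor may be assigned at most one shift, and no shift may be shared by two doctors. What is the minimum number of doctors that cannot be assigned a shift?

0

A valid assignment of size 7: Morgan–F, Sam–B, Casey–E, Yuki–I, Omar–A, Wren–H, Vic–G.
This saturates every doctor, so 7 is the maximum.
That matches 7 of the 7, leaving 0 unmatched; no matching can do better.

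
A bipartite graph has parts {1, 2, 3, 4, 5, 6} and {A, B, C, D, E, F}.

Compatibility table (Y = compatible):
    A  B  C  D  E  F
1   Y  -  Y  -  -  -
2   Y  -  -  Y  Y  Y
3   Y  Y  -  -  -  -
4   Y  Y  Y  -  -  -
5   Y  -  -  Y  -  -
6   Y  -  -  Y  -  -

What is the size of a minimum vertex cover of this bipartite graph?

5

A maximum matching has 5 edges (e.g. 1–C, 2–E, 3–A, 4–B, 5–D).
By König's theorem the minimum vertex cover has the same size. One such cover is {2, A, B, C, D}.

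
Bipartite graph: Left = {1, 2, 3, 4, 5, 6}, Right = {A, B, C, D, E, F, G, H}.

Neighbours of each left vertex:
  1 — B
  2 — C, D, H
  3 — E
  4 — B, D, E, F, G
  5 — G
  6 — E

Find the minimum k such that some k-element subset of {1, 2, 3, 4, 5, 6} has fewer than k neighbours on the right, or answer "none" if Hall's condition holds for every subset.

Take S = {3, 6}. Its neighbourhood is {E}, so |N(S)| = 1 < |S| = 2.
No single vertex violates Hall's condition since each has at least one neighbour, so 2 is the minimum.

2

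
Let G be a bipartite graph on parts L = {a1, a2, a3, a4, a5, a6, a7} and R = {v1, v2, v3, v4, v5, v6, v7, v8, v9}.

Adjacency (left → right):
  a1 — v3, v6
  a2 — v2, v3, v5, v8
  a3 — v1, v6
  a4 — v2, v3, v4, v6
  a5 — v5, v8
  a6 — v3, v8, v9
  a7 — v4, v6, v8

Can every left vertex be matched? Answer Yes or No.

For example, pair a1-v3, a2-v8, a3-v1, a4-v2, a5-v5, a6-v9, a7-v6.
All 7 left vertices are covered.

Yes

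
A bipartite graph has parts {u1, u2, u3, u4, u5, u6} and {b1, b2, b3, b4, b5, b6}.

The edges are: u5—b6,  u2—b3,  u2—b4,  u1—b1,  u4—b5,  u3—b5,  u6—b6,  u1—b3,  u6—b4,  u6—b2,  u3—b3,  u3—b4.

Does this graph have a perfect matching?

Yes

For example, pair u1-b1, u2-b4, u3-b3, u4-b5, u5-b6, u6-b2.
All 6 left vertices are covered.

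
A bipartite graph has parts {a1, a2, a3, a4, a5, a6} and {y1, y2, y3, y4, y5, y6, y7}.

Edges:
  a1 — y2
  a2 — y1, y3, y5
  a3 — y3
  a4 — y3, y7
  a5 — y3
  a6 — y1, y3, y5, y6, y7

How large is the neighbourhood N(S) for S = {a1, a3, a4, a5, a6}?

The union of neighbours of {a1, a3, a4, a5, a6} is {y1, y2, y3, y5, y6, y7}, which has 6 elements.
Since |N(S)| = 6 ≥ |S| = 5, Hall's condition holds for this subset.

6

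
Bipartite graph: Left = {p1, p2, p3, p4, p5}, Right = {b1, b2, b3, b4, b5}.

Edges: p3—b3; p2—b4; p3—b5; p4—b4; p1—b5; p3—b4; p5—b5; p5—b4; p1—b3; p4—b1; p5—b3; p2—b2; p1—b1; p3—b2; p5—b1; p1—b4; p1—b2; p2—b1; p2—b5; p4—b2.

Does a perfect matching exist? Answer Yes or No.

Yes

For example, pair p1–b1, p2–b5, p3–b4, p4–b2, p5–b3.
Every left vertex is matched, so this is a perfect matching.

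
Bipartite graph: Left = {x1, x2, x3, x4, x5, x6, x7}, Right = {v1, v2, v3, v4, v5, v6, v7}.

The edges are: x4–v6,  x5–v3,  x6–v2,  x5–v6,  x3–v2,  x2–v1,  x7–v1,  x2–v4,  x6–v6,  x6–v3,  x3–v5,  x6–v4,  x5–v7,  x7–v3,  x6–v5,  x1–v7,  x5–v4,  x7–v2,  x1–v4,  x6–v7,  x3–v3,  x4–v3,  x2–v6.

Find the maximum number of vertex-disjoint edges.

7

A valid assignment of size 7: x1-v4, x2-v1, x3-v3, x4-v6, x5-v7, x6-v5, x7-v2.
All 7 left vertices are matched, so no larger matching exists.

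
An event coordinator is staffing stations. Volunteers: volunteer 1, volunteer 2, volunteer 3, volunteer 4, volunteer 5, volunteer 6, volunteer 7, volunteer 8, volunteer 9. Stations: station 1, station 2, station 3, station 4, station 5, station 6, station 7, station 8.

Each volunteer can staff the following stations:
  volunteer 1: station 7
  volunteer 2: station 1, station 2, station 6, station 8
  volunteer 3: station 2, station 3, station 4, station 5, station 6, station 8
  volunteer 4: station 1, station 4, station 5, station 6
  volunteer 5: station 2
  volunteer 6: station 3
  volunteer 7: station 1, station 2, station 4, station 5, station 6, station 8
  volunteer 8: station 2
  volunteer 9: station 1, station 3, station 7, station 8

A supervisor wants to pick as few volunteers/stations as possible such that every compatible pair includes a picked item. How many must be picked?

{volunteer 1, volunteer 2, volunteer 3, volunteer 4, volunteer 6, volunteer 7, volunteer 9, station 2} is a vertex cover of size 8: every edge has an endpoint in this set.
No smaller cover exists because volunteer 1–station 7, volunteer 2–station 8, volunteer 3–station 5, volunteer 4–station 4, volunteer 5–station 2, volunteer 6–station 3, volunteer 7–station 6, volunteer 9–station 1 is a matching of size 8, and a cover must include an endpoint of each of these disjoint edges (König's theorem).

8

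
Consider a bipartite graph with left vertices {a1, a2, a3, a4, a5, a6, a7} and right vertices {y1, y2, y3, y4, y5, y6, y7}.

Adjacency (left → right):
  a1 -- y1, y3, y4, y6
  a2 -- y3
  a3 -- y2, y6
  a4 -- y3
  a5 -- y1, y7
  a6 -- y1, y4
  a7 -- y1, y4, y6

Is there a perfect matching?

The set {a2, a4} has only 1 neighbour ({y3}), so by Hall's theorem at most 6 of the 7 left vertices can be matched.
Hence no matching covers every left vertex.

No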